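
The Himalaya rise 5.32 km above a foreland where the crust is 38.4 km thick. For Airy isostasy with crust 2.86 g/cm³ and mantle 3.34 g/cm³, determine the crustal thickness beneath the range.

75.4 km

Root depth r = h ρ_c / (ρ_m − ρ_c) = 5.32 km × 2.86 / 0.48 = 31.7 km.
Total thickness = T + h + r = 38.4 km + 5.32 km + 31.7 km = 75.4 km.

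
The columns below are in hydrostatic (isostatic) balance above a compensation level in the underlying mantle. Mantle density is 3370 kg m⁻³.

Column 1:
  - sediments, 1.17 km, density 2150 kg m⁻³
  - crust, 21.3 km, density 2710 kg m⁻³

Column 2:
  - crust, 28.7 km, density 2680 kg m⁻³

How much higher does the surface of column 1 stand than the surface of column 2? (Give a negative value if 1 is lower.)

For any compensation level in the mantle, the mantle terms cancel and isostasy reduces to e = (Σt_1 − Σt_2) − (Σ(ρt)_1 − Σ(ρt)_2) / ρ_m.
Σt_1 = 22.47 km; Σt_2 = 28.7 km; Σ(ρt)_1 = 60238.5; Σ(ρt)_2 = 76916 (in km·kg m⁻³).
e = (22.47 − 28.7) − (60238.5 − 76916) / 3370 = −1.28 km.

−1.28 km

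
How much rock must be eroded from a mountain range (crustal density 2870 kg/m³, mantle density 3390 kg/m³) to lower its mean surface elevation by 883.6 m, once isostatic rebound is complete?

5760 m

Net drop Δ = e − u = e − e ρ_c/ρ_m = e (ρ_m − ρ_c)/ρ_m.
e = Δ ρ_m/(ρ_m − ρ_c) = 883.6 m × 3390/520 = 5760 m.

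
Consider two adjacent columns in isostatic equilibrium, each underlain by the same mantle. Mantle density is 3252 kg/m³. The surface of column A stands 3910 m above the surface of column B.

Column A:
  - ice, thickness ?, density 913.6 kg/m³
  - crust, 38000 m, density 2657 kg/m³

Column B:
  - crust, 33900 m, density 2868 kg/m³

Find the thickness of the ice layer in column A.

1340 m

Take the compensation level at the base of the deeper column (depth z_c below the surface of column A) and equate Σ ρ_i t_i down to z_c; mantle fills any gap and the z_c terms cancel.
Column A: x×913.6 + 38000×2657 + (z_c − 38000 − x)×3252
Column B: 3910×0 + 33900×2868 + (z_c − 3910 − 33900)×3252
The z_c×3252 term appears on both sides and cancels. Collect the known terms of each column as K = Σ(ρt)_known − 3252 × (depth of known layers): K_A = 100966000 − 3252×38000 = −22610000; K_B = 97225200 − 3252×(3910 + 33900) = −25732920.
Balance: K_A − x×(3252 − 913.6) = K_B, so x = (K_A − K_B)/(3252 − 913.6) = 3122920/2338.4 = 1340 m.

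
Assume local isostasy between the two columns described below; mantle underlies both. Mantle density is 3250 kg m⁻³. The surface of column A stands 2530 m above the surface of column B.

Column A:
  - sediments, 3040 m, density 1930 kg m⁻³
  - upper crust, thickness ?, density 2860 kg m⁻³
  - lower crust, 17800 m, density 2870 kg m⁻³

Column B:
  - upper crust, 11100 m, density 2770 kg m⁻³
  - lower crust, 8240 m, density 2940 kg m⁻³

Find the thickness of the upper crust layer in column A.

13700 m

Take the compensation level at the base of the deeper column (depth z_c below the surface of column A) and equate Σ ρ_i t_i down to z_c; mantle fills any gap and the z_c terms cancel.
Column A: 3040×1930 + x×2860 + 17800×2870 + (z_c − 20840 − x)×3250
Column B: 2530×0 + 11100×2770 + 8240×2940 + (z_c − 2530 − 19340)×3250
The z_c×3250 term appears on both sides and cancels. Collect the known terms of each column as K = Σ(ρt)_known − 3250 × (depth of known layers): K_A = 56953200 − 3250×20840 = −10776800; K_B = 54972600 − 3250×(2530 + 19340) = −16104900.
Balance: K_A − x×(3250 − 2860) = K_B, so x = (K_A − K_B)/(3250 − 2860) = 5328100/390 = 13700 m.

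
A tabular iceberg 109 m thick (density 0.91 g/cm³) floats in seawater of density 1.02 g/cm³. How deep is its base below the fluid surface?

Draft d = t ρ_obj/ρ_fluid = 109 m × 0.91/1.02 = 97.2 m.

97.2 m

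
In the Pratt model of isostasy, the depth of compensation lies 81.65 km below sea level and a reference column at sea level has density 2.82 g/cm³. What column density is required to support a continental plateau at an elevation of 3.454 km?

2.71 g/cm³

Pratt balance: ρ_ref D = ρ (D + h).
ρ = ρ_ref D/(D + h) = 2.82 × 81.65 km/(81.65 km + 3.454 km) = 2.71 g/cm³.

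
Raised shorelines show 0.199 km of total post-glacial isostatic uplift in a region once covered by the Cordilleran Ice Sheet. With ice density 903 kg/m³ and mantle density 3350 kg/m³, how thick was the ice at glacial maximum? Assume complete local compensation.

0.738 km

u = t ρ_ice/ρ_m → t = u ρ_m/ρ_ice = 0.199 km × 3350/903 = 0.738 km.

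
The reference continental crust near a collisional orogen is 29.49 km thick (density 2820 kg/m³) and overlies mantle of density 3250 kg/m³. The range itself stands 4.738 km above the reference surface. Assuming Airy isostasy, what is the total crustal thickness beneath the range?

65.3 km

Root depth r = h ρ_c / (ρ_m − ρ_c) = 4.738 km × 2820 / 430 = 31.07 km.
Total thickness = T + h + r = 29.49 km + 4.738 km + 31.07 km = 65.3 km.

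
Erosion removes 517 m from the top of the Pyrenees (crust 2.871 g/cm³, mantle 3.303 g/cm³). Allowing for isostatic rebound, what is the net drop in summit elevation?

67.6 m

Rebound u = e ρ_c/ρ_m = 517 m × 2.871/3.303 = 449.4 m.
Net surface drop = e − u = 517 m − 449.4 m = e (ρ_m − ρ_c)/ρ_m = 67.6 m.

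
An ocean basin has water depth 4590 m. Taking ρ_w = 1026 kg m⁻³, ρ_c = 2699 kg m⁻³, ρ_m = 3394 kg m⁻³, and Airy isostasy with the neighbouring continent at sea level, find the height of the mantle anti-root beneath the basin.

By Archimedes' principle applied to the lithosphere: replacing crust with seawater at the top is compensated by replacing crust with mantle at the base: d (ρ_c − ρ_w) = a (ρ_m − ρ_c).
a = d (ρ_c − ρ_w)/(ρ_m − ρ_c) = 4590 m × 1673/695 = 11000 m.

11000 m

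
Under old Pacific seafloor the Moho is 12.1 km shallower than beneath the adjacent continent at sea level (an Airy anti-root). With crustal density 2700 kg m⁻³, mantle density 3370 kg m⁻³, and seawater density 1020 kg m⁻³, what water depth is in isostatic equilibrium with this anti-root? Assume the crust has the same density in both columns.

Replacing a thickness d of crust by seawater at the top must be balanced by replacing crust with mantle at the base: d (ρ_c − ρ_w) = a (ρ_m − ρ_c).
d = a (ρ_m − ρ_c)/(ρ_c − ρ_w) = 12.1 km × 670/1680 = 4.83 km.

4.83 km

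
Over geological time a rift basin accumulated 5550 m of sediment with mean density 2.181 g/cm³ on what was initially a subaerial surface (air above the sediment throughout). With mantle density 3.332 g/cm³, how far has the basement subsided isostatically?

Subaerial load: s = t ρ_sed / ρ_m = 5550 m × 2.181/3.332 = 3630 m.

3630 m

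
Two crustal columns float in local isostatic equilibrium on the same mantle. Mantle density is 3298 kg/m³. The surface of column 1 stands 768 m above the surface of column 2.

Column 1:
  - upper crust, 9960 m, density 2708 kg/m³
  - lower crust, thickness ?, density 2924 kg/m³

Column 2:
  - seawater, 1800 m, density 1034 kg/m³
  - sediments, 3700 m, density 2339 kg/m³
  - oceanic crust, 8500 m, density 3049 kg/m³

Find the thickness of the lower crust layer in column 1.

Take the compensation level at the base of the deeper column (depth z_c below the surface of column 1) and equate Σ ρ_i t_i down to z_c; mantle fills any gap and the z_c terms cancel.
Column 1: 9960×2708 + x×2924 + (z_c − 9960 − x)×3298
Column 2: 768×0 + 1800×1034 + 3700×2339 + 8500×3049 + (z_c − 768 − 14000)×3298
The z_c×3298 term appears on both sides and cancels. Collect the known terms of each column as K = Σ(ρt)_known − 3298 × (depth of known layers): K_1 = 26971680 − 3298×9960 = −5876400; K_2 = 36432000 − 3298×(768 + 14000) = −12272864.
Balance: K_1 − x×(3298 − 2924) = K_2, so x = (K_1 − K_2)/(3298 − 2924) = 6396460/374 = 17100 m.

17100 m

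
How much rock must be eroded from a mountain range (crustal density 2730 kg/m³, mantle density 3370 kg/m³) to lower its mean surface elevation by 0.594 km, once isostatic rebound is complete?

3.13 km

Net drop Δ = e − u = e − e ρ_c/ρ_m = e (ρ_m − ρ_c)/ρ_m.
e = Δ ρ_m/(ρ_m − ρ_c) = 0.594 km × 3370/640 = 3.13 km.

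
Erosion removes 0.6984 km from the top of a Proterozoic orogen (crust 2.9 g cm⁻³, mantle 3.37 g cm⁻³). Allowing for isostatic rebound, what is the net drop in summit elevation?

0.0974 km

Rebound u = e ρ_c/ρ_m = 0.6984 km × 2.9/3.37 = 0.601 km.
Net surface drop = e − u = 0.6984 km − 0.601 km = e (ρ_m − ρ_c)/ρ_m = 0.0974 km.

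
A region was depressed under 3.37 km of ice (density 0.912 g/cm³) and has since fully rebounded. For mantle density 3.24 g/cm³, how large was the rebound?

Removing the load lets mantle flow back in; uplift u satisfies ρ_ice t = ρ_m u.
u = t ρ_ice/ρ_m = 3.37 km × 0.912/3.24 = 0.949 km.

0.949 km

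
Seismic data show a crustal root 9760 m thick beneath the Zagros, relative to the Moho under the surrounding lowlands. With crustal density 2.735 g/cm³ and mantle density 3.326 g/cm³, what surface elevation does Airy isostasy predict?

Balancing pressure at the compensation depth: ρ_c h = (ρ_m − ρ_c) r.
h = r (ρ_m − ρ_c) / ρ_c = 9760 m × (3.326 − 2.735) / 2.735 = 2110 m.

2110 m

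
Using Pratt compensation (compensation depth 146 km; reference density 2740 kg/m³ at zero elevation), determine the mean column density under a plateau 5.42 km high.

Pratt balance: ρ_ref D = ρ (D + h).
ρ = ρ_ref D/(D + h) = 2740 × 146 km/(146 km + 5.42 km) = 2640 kg/m³.

2640 kg/m³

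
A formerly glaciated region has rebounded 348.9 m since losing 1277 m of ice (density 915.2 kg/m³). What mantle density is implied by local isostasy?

ρ_m = ρ_ice t / u = 915.2 × 1277 m/348.9 m = 3350 kg/m³.

3350 kg/m³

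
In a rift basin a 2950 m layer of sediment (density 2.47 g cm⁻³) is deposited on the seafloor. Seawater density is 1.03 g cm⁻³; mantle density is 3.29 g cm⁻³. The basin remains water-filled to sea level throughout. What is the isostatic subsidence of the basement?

1880 m

Submarine loading: the sediment displaces seawater, and the subsidence is in turn flooded, so s (ρ_m − ρ_w) = t (ρ_sed − ρ_w).
s = 2950 m × (2.47 − 1.03) / (3.29 − 1.03) = 1880 m.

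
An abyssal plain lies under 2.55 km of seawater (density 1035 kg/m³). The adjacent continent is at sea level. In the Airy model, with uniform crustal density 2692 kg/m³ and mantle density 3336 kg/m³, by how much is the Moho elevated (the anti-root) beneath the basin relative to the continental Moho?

For local isostatic compensation: replacing crust with seawater at the top is compensated by replacing crust with mantle at the base: d (ρ_c − ρ_w) = a (ρ_m − ρ_c).
a = d (ρ_c − ρ_w)/(ρ_m − ρ_c) = 2.55 km × 1657/644 = 6.56 km.

6.56 km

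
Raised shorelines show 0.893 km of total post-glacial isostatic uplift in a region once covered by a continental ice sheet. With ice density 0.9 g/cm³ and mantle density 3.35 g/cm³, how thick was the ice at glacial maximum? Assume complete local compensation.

u = t ρ_ice/ρ_m → t = u ρ_m/ρ_ice = 0.893 km × 3.35/0.9 = 3.32 km.

3.32 km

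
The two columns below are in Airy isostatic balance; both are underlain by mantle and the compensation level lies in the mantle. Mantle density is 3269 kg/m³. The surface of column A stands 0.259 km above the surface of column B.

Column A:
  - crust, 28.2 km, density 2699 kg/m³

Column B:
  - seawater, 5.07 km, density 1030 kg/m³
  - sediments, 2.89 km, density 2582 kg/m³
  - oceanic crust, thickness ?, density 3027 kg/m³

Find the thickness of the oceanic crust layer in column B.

7.81 km

Take the compensation level at the base of the deeper column (depth z_c below the surface of column A) and equate Σ ρ_i t_i down to z_c; mantle fills any gap and the z_c terms cancel.
Column A: 28.2×2699 + (z_c − 28.2)×3269
Column B: 0.259×0 + 5.07×1030 + 2.89×2582 + x×3027 + (z_c − 0.259 − 7.96 − x)×3269
The z_c×3269 term appears on both sides and cancels. Collect the known terms of each column as K = Σ(ρt)_known − 3269 × (depth of known layers): K_A = 76111.8 − 3269×28.2 = −16074; K_B = 12684.08 − 3269×(0.259 + 7.96) = −14183.831.
Balance: K_A = K_B − x×(3269 − 3027), so x = (K_B − K_A)/(3269 − 3027) = 1890.17/242 = 7.81 km.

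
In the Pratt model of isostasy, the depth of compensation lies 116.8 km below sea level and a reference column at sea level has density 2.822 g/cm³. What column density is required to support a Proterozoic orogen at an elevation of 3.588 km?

Pratt balance: ρ_ref D = ρ (D + h).
ρ = ρ_ref D/(D + h) = 2.822 × 116.8 km/(116.8 km + 3.588 km) = 2.74 g/cm³.

2.74 g/cm³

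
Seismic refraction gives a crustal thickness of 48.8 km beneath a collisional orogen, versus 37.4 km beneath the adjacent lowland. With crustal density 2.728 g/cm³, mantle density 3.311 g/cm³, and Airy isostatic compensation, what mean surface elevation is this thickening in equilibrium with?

Excess crust Δ = 48.8 km − 37.4 km = 11.4 km, split between elevation h and root r with h + r = Δ.
Airy balance ρ_c h = (ρ_m − ρ_c) r gives r = h ρ_c/(ρ_m − ρ_c), so h (1 + ρ_c/(ρ_m − ρ_c)) = Δ, i.e. h = Δ (ρ_m − ρ_c)/ρ_m.
h = 11.4 km × 0.583/3.311 = 2.01 km.

2.01 km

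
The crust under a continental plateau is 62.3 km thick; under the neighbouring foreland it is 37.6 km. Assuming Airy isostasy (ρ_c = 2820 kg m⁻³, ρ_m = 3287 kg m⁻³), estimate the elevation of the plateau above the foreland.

Excess crust Δ = 62.3 km − 37.6 km = 24.7 km, split between elevation h and root r with h + r = Δ.
Airy balance ρ_c h = (ρ_m − ρ_c) r gives r = h ρ_c/(ρ_m − ρ_c), so h (1 + ρ_c/(ρ_m − ρ_c)) = Δ, i.e. h = Δ (ρ_m − ρ_c)/ρ_m.
h = 24.7 km × 467/3287 = 3.51 km.

3.51 km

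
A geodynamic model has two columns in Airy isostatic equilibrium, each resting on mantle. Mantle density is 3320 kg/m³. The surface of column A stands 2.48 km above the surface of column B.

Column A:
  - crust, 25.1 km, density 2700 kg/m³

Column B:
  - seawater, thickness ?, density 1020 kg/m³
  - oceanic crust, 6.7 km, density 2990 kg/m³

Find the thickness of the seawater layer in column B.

2.22 km

Take the compensation level at the base of the deeper column (depth z_c below the surface of column A) and equate Σ ρ_i t_i down to z_c; mantle fills any gap and the z_c terms cancel.
Column A: 25.1×2700 + (z_c − 25.1)×3320
Column B: 2.48×0 + x×1020 + 6.7×2990 + (z_c − 2.48 − 6.7 − x)×3320
The z_c×3320 term appears on both sides and cancels. Collect the known terms of each column as K = Σ(ρt)_known − 3320 × (depth of known layers): K_A = 67770 − 3320×25.1 = −15562; K_B = 20033 − 3320×(2.48 + 6.7) = −10444.6.
Balance: K_A = K_B − x×(3320 − 1020), so x = (K_B − K_A)/(3320 − 1020) = 5117.4/2300 = 2.22 km.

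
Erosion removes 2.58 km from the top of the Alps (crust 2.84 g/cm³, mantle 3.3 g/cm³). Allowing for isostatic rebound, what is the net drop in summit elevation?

Rebound u = e ρ_c/ρ_m = 2.58 km × 2.84/3.3 = 2.22 km.
Net surface drop = e − u = 2.58 km − 2.22 km = e (ρ_m − ρ_c)/ρ_m = 0.36 km.

0.36 km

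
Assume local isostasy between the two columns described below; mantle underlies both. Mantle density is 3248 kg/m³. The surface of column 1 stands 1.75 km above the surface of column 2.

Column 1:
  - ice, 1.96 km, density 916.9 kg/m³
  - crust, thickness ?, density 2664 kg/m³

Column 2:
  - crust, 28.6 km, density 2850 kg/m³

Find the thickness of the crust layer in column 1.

Take the compensation level at the base of the deeper column (depth z_c below the surface of column 1) and equate Σ ρ_i t_i down to z_c; mantle fills any gap and the z_c terms cancel.
Column 1: 1.96×916.9 + x×2664 + (z_c − 1.96 − x)×3248
Column 2: 1.75×0 + 28.6×2850 + (z_c − 1.75 − 28.6)×3248
The z_c×3248 term appears on both sides and cancels. Collect the known terms of each column as K = Σ(ρt)_known − 3248 × (depth of known layers): K_1 = 1797.124 − 3248×1.96 = −4568.956; K_2 = 81510 − 3248×(1.75 + 28.6) = −17066.8.
Balance: K_1 − x×(3248 − 2664) = K_2, so x = (K_1 − K_2)/(3248 − 2664) = 12497.8/584 = 21.4 km.

21.4 km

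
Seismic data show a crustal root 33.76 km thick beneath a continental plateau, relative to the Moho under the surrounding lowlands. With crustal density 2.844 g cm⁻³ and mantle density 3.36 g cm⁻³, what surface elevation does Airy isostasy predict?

6.13 km

Isostatic balance requires: ρ_c h = (ρ_m − ρ_c) r.
h = r (ρ_m − ρ_c) / ρ_c = 33.76 km × (3.36 − 2.844) / 2.844 = 6.13 km.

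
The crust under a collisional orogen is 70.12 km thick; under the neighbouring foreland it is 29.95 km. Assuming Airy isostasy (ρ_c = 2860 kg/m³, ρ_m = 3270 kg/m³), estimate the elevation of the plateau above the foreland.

5.04 km

Excess crust Δ = 70.12 km − 29.95 km = 40.17 km, split between elevation h and root r with h + r = Δ.
Airy balance ρ_c h = (ρ_m − ρ_c) r gives r = h ρ_c/(ρ_m − ρ_c), so h (1 + ρ_c/(ρ_m − ρ_c)) = Δ, i.e. h = Δ (ρ_m − ρ_c)/ρ_m.
h = 40.17 km × 410/3270 = 5.04 km.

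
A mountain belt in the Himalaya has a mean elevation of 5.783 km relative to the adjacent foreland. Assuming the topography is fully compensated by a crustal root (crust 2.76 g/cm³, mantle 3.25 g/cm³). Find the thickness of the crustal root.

32.6 km

Equating mass per unit area of the two columns: the weight of the topography is balanced by the buoyancy of the root, ρ_c h = (ρ_m − ρ_c) r.
r = h · ρ_c / (ρ_m − ρ_c) = 5.783 km × 2.76 / (3.25 − 2.76) = 32.6 km.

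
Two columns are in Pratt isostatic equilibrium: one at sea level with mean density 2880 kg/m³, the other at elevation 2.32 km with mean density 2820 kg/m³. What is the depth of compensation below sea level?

ρ_ref D = ρ (D + h) → D (ρ_ref − ρ) = ρ h.
D = ρ h/(ρ_ref − ρ) = 2820 × 2.32 km/(2880 − 2820) = 109 km.

109 km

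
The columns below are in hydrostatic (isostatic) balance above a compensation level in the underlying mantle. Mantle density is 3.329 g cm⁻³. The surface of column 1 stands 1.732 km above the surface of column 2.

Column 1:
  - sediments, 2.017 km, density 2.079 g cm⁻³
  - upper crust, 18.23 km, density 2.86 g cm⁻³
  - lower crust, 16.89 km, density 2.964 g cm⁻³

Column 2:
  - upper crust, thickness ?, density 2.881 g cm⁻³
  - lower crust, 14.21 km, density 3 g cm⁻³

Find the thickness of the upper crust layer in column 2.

Take the compensation level at the base of the deeper column (depth z_c below the surface of column 1) and equate Σ ρ_i t_i down to z_c; mantle fills any gap and the z_c terms cancel.
Column 1: 2.017×2.079 + 18.23×2.86 + 16.89×2.964 + (z_c − 37.137)×3.329
Column 2: 1.732×0 + x×2.881 + 14.21×3 + (z_c − 1.732 − 14.21 − x)×3.329
The z_c×3.329 term appears on both sides and cancels. Collect the known terms of each column as K = Σ(ρt)_known − 3.329 × (depth of known layers): K_1 = 106.393103 − 3.329×37.137 = −17.23597; K_2 = 42.63 − 3.329×(1.732 + 14.21) = −10.440918.
Balance: K_1 = K_2 − x×(3.329 − 2.881), so x = (K_2 − K_1)/(3.329 − 2.881) = 6.79505/0.448 = 15.2 km.

15.2 km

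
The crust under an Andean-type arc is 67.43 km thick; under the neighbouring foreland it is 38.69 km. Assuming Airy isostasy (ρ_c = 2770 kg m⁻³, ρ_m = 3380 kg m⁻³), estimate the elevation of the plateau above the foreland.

Excess crust Δ = 67.43 km − 38.69 km = 28.74 km, split between elevation h and root r with h + r = Δ.
Airy balance ρ_c h = (ρ_m − ρ_c) r gives r = h ρ_c/(ρ_m − ρ_c), so h (1 + ρ_c/(ρ_m − ρ_c)) = Δ, i.e. h = Δ (ρ_m − ρ_c)/ρ_m.
h = 28.74 km × 610/3380 = 5.19 km.

5.19 km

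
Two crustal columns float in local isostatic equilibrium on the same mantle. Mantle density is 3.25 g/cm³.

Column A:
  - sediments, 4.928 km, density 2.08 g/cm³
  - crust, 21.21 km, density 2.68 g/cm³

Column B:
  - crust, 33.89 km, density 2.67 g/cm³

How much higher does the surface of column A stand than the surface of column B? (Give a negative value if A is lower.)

−0.554 km

For any compensation level in the mantle, the mantle terms cancel and isostasy reduces to e = (Σt_A − Σt_B) − (Σ(ρt)_A − Σ(ρt)_B) / ρ_m.
Σt_A = 26.138 km; Σt_B = 33.89 km; Σ(ρt)_A = 67.09304; Σ(ρt)_B = 90.4863 (in km·g/cm³).
e = (26.138 − 33.89) − (67.09304 − 90.4863) / 3.25 = −0.554 km.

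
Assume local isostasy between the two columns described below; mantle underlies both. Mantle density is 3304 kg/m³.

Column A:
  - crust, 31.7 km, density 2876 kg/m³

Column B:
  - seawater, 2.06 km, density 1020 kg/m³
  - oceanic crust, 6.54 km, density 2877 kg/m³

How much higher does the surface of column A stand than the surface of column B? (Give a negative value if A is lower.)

1.84 km

For any compensation level in the mantle, the mantle terms cancel and isostasy reduces to e = (Σt_A − Σt_B) − (Σ(ρt)_A − Σ(ρt)_B) / ρ_m.
Σt_A = 31.7 km; Σt_B = 8.6 km; Σ(ρt)_A = 91169.2; Σ(ρt)_B = 20916.78 (in km·kg/m³).
e = (31.7 − 8.6) − (91169.2 − 20916.78) / 3304 = 1.84 km.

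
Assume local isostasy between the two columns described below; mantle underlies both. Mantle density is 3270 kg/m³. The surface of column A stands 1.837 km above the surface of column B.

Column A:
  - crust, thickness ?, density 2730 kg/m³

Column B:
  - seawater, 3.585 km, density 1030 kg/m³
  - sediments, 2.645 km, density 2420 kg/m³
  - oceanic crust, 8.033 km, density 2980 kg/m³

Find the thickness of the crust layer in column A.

Take the compensation level at the base of the deeper column (depth z_c below the surface of column A) and equate Σ ρ_i t_i down to z_c; mantle fills any gap and the z_c terms cancel.
Column A: x×2730 + (z_c − 0 − x)×3270
Column B: 1.837×0 + 3.585×1030 + 2.645×2420 + 8.033×2980 + (z_c − 1.837 − 14.263)×3270
The z_c×3270 term appears on both sides and cancels. Collect the known terms of each column as K = Σ(ρt)_known − 3270 × (depth of known layers): K_A = 0 − 3270×0 = 0; K_B = 34031.79 − 3270×(1.837 + 14.263) = −18615.21.
Balance: K_A − x×(3270 − 2730) = K_B, so x = (K_A − K_B)/(3270 − 2730) = 18615.2/540 = 34.5 km.

34.5 km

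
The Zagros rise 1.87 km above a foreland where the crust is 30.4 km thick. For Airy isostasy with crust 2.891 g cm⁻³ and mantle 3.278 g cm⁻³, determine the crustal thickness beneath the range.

Root depth r = h ρ_c / (ρ_m − ρ_c) = 1.87 km × 2.891 / 0.387 = 13.97 km.
Total thickness = T + h + r = 30.4 km + 1.87 km + 13.97 km = 46.2 km.

46.2 km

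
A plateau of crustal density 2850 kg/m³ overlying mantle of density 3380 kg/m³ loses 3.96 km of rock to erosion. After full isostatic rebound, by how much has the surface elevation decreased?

0.621 km

Rebound u = e ρ_c/ρ_m = 3.96 km × 2850/3380 = 3.339 km.
Net surface drop = e − u = 3.96 km − 3.339 km = e (ρ_m − ρ_c)/ρ_m = 0.621 km.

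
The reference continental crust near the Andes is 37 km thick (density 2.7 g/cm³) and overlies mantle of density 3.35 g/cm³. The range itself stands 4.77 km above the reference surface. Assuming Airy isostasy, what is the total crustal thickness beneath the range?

Root depth r = h ρ_c / (ρ_m − ρ_c) = 4.77 km × 2.7 / 0.65 = 19.81 km.
Total thickness = T + h + r = 37 km + 4.77 km + 19.81 km = 61.6 km.

61.6 km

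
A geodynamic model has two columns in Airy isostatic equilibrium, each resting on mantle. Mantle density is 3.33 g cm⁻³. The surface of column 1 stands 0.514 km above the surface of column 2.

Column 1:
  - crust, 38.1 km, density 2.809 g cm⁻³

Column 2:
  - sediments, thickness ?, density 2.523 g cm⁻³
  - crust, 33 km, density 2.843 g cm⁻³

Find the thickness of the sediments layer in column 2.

Take the compensation level at the base of the deeper column (depth z_c below the surface of column 1) and equate Σ ρ_i t_i down to z_c; mantle fills any gap and the z_c terms cancel.
Column 1: 38.1×2.809 + (z_c − 38.1)×3.33
Column 2: 0.514×0 + x×2.523 + 33×2.843 + (z_c − 0.514 − 33 − x)×3.33
The z_c×3.33 term appears on both sides and cancels. Collect the known terms of each column as K = Σ(ρt)_known − 3.33 × (depth of known layers): K_1 = 107.0229 − 3.33×38.1 = −19.8501; K_2 = 93.819 − 3.33×(0.514 + 33) = −17.78262.
Balance: K_1 = K_2 − x×(3.33 − 2.523), so x = (K_2 − K_1)/(3.33 − 2.523) = 2.06748/0.807 = 2.56 km.

2.56 km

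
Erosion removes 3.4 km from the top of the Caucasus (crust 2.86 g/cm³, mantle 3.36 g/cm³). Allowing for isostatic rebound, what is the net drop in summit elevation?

Rebound u = e ρ_c/ρ_m = 3.4 km × 2.86/3.36 = 2.894 km.
Net surface drop = e − u = 3.4 km − 2.894 km = e (ρ_m − ρ_c)/ρ_m = 0.506 km.

0.506 km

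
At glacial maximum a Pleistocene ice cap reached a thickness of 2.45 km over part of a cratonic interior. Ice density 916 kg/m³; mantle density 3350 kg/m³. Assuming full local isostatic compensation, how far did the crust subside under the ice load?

0.67 km

For local isostatic compensation: the ice load ρ_ice t is balanced by mantle displaced below, ρ_m s.
s = t ρ_ice / ρ_m = 2.45 km × 916/3350 = 0.67 km.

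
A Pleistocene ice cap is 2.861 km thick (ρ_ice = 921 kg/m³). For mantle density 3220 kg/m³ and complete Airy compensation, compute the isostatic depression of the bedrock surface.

0.818 km

By Archimedes' principle applied to the lithosphere: the ice load ρ_ice t is balanced by mantle displaced below, ρ_m s.
s = t ρ_ice / ρ_m = 2.861 km × 921/3220 = 0.818 km.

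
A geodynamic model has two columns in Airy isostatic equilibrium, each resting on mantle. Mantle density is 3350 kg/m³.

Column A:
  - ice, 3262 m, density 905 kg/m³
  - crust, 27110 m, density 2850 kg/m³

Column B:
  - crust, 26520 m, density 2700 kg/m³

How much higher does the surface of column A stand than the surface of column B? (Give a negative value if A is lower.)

For any compensation level in the mantle, the mantle terms cancel and isostasy reduces to e = (Σt_A − Σt_B) − (Σ(ρt)_A − Σ(ρt)_B) / ρ_m.
Σt_A = 30372 m; Σt_B = 26520 m; Σ(ρt)_A = 80215610; Σ(ρt)_B = 71604000 (in m·kg/m³).
e = (30372 − 26520) − (80215610 − 71604000) / 3350 = 1280 m.

1280 m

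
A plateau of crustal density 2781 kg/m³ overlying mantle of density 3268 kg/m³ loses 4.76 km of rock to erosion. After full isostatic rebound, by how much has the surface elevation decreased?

0.709 km

Rebound u = e ρ_c/ρ_m = 4.76 km × 2781/3268 = 4.051 km.
Net surface drop = e − u = 4.76 km − 4.051 km = e (ρ_m − ρ_c)/ρ_m = 0.709 km.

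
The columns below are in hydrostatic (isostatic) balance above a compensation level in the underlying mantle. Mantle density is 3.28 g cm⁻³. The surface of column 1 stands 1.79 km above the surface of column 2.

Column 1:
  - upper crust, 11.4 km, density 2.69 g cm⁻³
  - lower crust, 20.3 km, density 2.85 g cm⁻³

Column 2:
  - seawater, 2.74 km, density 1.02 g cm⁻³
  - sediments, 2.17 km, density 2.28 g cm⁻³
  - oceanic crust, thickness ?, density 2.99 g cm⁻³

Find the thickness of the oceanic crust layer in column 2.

4.21 km

Take the compensation level at the base of the deeper column (depth z_c below the surface of column 1) and equate Σ ρ_i t_i down to z_c; mantle fills any gap and the z_c terms cancel.
Column 1: 11.4×2.69 + 20.3×2.85 + (z_c − 31.7)×3.28
Column 2: 1.79×0 + 2.74×1.02 + 2.17×2.28 + x×2.99 + (z_c − 1.79 − 4.91 − x)×3.28
The z_c×3.28 term appears on both sides and cancels. Collect the known terms of each column as K = Σ(ρt)_known − 3.28 × (depth of known layers): K_1 = 88.521 − 3.28×31.7 = −15.455; K_2 = 7.7424 − 3.28×(1.79 + 4.91) = −14.2336.
Balance: K_1 = K_2 − x×(3.28 − 2.99), so x = (K_2 − K_1)/(3.28 − 2.99) = 1.2214/0.29 = 4.21 km.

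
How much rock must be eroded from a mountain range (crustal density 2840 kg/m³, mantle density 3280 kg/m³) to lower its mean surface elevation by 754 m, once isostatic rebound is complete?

5620 m

Net drop Δ = e − u = e − e ρ_c/ρ_m = e (ρ_m − ρ_c)/ρ_m.
e = Δ ρ_m/(ρ_m − ρ_c) = 754 m × 3280/440 = 5620 m.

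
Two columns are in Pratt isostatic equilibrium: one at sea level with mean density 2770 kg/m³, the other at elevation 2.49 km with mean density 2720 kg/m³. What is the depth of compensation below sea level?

ρ_ref D = ρ (D + h) → D (ρ_ref − ρ) = ρ h.
D = ρ h/(ρ_ref − ρ) = 2720 × 2.49 km/(2770 − 2720) = 135 km.

135 km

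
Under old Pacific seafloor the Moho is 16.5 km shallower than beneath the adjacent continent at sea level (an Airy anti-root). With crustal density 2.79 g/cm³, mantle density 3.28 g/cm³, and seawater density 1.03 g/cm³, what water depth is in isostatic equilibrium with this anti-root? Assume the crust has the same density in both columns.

Replacing a thickness d of crust by seawater at the top must be balanced by replacing crust with mantle at the base: d (ρ_c − ρ_w) = a (ρ_m − ρ_c).
d = a (ρ_m − ρ_c)/(ρ_c − ρ_w) = 16.5 km × 0.49/1.76 = 4.59 km.

4.59 km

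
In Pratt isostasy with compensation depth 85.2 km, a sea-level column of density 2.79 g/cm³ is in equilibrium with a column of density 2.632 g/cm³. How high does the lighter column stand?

5.11 km

ρ_ref D = ρ (D + h) → h = D (ρ_ref − ρ)/ρ.
h = 85.2 km × (2.79 − 2.632)/2.632 = 5.11 km.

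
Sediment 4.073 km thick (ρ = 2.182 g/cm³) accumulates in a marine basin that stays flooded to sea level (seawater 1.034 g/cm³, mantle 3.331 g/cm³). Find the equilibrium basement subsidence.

2.04 km

Submarine loading: the sediment displaces seawater, and the subsidence is in turn flooded, so s (ρ_m − ρ_w) = t (ρ_sed − ρ_w).
s = 4.073 km × (2.182 − 1.034) / (3.331 − 1.034) = 2.04 km.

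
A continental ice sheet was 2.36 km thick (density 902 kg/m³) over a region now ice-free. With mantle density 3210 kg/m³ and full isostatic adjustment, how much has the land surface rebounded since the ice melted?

Removing the load lets mantle flow back in; uplift u satisfies ρ_ice t = ρ_m u.
u = t ρ_ice/ρ_m = 2.36 km × 902/3210 = 0.663 km.

0.663 km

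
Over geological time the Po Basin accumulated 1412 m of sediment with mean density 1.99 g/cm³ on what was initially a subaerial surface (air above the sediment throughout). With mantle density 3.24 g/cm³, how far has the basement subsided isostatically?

Subaerial load: s = t ρ_sed / ρ_m = 1412 m × 1.99/3.24 = 867 m.

867 m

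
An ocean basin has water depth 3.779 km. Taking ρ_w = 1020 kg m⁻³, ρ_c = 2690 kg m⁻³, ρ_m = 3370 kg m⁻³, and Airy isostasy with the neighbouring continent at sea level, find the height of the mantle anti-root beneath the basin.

9.28 km

In Airy isostatic equilibrium: replacing crust with seawater at the top is compensated by replacing crust with mantle at the base: d (ρ_c − ρ_w) = a (ρ_m − ρ_c).
a = d (ρ_c − ρ_w)/(ρ_m − ρ_c) = 3.779 km × 1670/680 = 9.28 km.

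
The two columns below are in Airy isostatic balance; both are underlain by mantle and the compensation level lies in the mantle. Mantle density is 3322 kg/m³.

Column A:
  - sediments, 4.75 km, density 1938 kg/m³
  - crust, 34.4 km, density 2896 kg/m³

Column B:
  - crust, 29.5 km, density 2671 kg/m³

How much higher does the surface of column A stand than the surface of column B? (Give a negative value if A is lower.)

For any compensation level in the mantle, the mantle terms cancel and isostasy reduces to e = (Σt_A − Σt_B) − (Σ(ρt)_A − Σ(ρt)_B) / ρ_m.
Σt_A = 39.15 km; Σt_B = 29.5 km; Σ(ρt)_A = 108827.9; Σ(ρt)_B = 78794.5 (in km·kg/m³).
e = (39.15 − 29.5) − (108827.9 − 78794.5) / 3322 = 0.609 km.

0.609 km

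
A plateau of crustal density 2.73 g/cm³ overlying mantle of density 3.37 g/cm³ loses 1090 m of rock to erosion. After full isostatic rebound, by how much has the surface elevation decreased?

Rebound u = e ρ_c/ρ_m = 1090 m × 2.73/3.37 = 883 m.
Net surface drop = e − u = 1090 m − 883 m = e (ρ_m − ρ_c)/ρ_m = 207 m.

207 m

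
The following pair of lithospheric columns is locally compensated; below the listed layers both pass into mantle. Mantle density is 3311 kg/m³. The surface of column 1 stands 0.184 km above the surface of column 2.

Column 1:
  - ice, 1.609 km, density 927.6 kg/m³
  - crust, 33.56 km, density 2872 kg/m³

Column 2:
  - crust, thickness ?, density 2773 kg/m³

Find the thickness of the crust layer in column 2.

Take the compensation level at the base of the deeper column (depth z_c below the surface of column 1) and equate Σ ρ_i t_i down to z_c; mantle fills any gap and the z_c terms cancel.
Column 1: 1.609×927.6 + 33.56×2872 + (z_c − 35.169)×3311
Column 2: 0.184×0 + x×2773 + (z_c − 0.184 − 0 − x)×3311
The z_c×3311 term appears on both sides and cancels. Collect the known terms of each column as K = Σ(ρt)_known − 3311 × (depth of known layers): K_1 = 97876.8284 − 3311×35.169 = −18567.7306; K_2 = 0 − 3311×(0.184 + 0) = −609.224.
Balance: K_1 = K_2 − x×(3311 − 2773), so x = (K_2 − K_1)/(3311 − 2773) = 17958.5/538 = 33.4 km.

33.4 km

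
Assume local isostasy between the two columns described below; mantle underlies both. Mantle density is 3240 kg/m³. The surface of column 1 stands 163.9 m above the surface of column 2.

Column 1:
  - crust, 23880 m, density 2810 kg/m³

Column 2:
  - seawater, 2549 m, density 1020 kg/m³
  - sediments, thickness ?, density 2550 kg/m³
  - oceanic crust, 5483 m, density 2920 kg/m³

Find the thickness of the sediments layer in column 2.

Take the compensation level at the base of the deeper column (depth z_c below the surface of column 1) and equate Σ ρ_i t_i down to z_c; mantle fills any gap and the z_c terms cancel.
Column 1: 23880×2810 + (z_c − 23880)×3240
Column 2: 163.9×0 + 2549×1020 + x×2550 + 5483×2920 + (z_c − 163.9 − 8032 − x)×3240
The z_c×3240 term appears on both sides and cancels. Collect the known terms of each column as K = Σ(ρt)_known − 3240 × (depth of known layers): K_1 = 67102800 − 3240×23880 = −10268400; K_2 = 18610340 − 3240×(163.9 + 8032) = −7944376.
Balance: K_1 = K_2 − x×(3240 − 2550), so x = (K_2 − K_1)/(3240 − 2550) = 2324020/690 = 3370 m.

3370 m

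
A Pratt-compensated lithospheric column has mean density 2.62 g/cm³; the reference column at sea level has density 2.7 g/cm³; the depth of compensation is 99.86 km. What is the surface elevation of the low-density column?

ρ_ref D = ρ (D + h) → h = D (ρ_ref − ρ)/ρ.
h = 99.86 km × (2.7 − 2.62)/2.62 = 3.05 km.

3.05 km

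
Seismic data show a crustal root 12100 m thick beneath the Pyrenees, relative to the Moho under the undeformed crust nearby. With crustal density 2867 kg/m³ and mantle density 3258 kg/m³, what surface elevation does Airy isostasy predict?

In Airy isostatic equilibrium: ρ_c h = (ρ_m − ρ_c) r.
h = r (ρ_m − ρ_c) / ρ_c = 12100 m × (3258 − 2867) / 2867 = 1650 m.

1650 m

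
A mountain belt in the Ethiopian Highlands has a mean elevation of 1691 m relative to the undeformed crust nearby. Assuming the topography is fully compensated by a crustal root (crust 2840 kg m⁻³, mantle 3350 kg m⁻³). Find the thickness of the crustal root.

9420 m

Balancing pressure at the compensation depth: the weight of the topography is balanced by the buoyancy of the root, ρ_c h = (ρ_m − ρ_c) r.
r = h · ρ_c / (ρ_m − ρ_c) = 1691 m × 2840 / (3350 − 2840) = 9420 m.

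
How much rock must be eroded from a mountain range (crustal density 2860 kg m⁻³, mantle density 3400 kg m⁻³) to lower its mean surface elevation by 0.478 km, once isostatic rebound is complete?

3.01 km

Net drop Δ = e − u = e − e ρ_c/ρ_m = e (ρ_m − ρ_c)/ρ_m.
e = Δ ρ_m/(ρ_m − ρ_c) = 0.478 km × 3400/540 = 3.01 km.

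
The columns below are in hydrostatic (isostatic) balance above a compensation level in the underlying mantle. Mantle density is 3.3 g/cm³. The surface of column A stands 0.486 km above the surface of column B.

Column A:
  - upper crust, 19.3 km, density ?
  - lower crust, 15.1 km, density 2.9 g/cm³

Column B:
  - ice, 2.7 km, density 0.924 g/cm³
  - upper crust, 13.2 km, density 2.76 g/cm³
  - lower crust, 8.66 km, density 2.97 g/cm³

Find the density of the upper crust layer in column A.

Take the compensation level at the base of the deeper column (depth z_c below the surface of column A) and equate Σ ρ_i t_i down to z_c; mantle fills any gap and the z_c terms cancel.
Column A: 19.3×ρ + 15.1×2.9 + (z_c − 34.4)×3.3
Column B: 0.486×0 + 2.7×0.924 + 13.2×2.76 + 8.66×2.97 + (z_c − 0.486 − 24.56)×3.3
The z_c×3.3 term appears on both sides and cancels. Collect the known terms of each column as K = Σ(ρt)_known − 3.3 × (depth of known layers): K_A = 43.79 − 3.3×34.4 = −69.73; K_B = 64.647 − 3.3×(0.486 + 24.56) = −18.0048.
Balance: K_A + 19.3×ρ = K_B, so ρ = (K_B − K_A)/19.3 = 51.7252/19.3 = 2.68 g/cm³.

2.68 g/cm³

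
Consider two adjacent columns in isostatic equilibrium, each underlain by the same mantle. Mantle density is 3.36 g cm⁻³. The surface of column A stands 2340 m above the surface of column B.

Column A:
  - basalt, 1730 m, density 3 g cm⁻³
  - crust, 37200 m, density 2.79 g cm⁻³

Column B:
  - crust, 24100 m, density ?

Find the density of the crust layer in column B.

2.78 g cm⁻³

Take the compensation level at the base of the deeper column (depth z_c below the surface of column A) and equate Σ ρ_i t_i down to z_c; mantle fills any gap and the z_c terms cancel.
Column A: 1730×3 + 37200×2.79 + (z_c − 38930)×3.36
Column B: 2340×0 + 24100×ρ + (z_c − 2340 − 24100)×3.36
The z_c×3.36 term appears on both sides and cancels. Collect the known terms of each column as K = Σ(ρt)_known − 3.36 × (depth of known layers): K_A = 108978 − 3.36×38930 = −21826.8; K_B = 0 − 3.36×(2340 + 24100) = −88838.4.
Balance: K_A = K_B + 24100×ρ, so ρ = (K_A − K_B)/24100 = 67011.6/24100 = 2.78 g cm⁻³.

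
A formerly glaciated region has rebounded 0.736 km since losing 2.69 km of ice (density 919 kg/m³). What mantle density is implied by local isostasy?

ρ_m = ρ_ice t / u = 919 × 2.69 km/0.736 km = 3360 kg/m³.

3360 kg/m³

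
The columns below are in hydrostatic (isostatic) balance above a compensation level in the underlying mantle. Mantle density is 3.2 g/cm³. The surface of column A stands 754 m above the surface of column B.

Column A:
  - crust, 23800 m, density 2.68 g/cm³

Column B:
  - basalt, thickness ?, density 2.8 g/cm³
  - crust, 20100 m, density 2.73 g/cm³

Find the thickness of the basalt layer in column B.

Take the compensation level at the base of the deeper column (depth z_c below the surface of column A) and equate Σ ρ_i t_i down to z_c; mantle fills any gap and the z_c terms cancel.
Column A: 23800×2.68 + (z_c − 23800)×3.2
Column B: 754×0 + x×2.8 + 20100×2.73 + (z_c − 754 − 20100 − x)×3.2
The z_c×3.2 term appears on both sides and cancels. Collect the known terms of each column as K = Σ(ρt)_known − 3.2 × (depth of known layers): K_A = 63784 − 3.2×23800 = −12376; K_B = 54873 − 3.2×(754 + 20100) = −11859.8.
Balance: K_A = K_B − x×(3.2 − 2.8), so x = (K_B − K_A)/(3.2 − 2.8) = 516.2/0.4 = 1290 m.

1290 m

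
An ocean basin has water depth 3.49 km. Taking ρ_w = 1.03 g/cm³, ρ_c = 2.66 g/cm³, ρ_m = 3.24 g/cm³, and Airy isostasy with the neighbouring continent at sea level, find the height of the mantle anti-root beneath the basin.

9.81 km

By Archimedes' principle applied to the lithosphere: replacing crust with seawater at the top is compensated by replacing crust with mantle at the base: d (ρ_c − ρ_w) = a (ρ_m − ρ_c).
a = d (ρ_c − ρ_w)/(ρ_m − ρ_c) = 3.49 km × 1.63/0.58 = 9.81 km.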